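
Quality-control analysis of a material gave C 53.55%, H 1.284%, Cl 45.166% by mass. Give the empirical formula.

C7H2Cl2

Assume 100 g: 53.55 g C, 1.284 g H, 45.166 g Cl.
n(C) = 53.55/12.01 = 4.459, n(H) = 1.284/1.008 = 1.274, n(Cl) = 45.166/35.45 = 1.274
Ratios (÷ 1.274): C 3.500, H 1.000, Cl 1.000
Scaling by 2: C 7.00, H 2.00, Cl 2.00 → C7H2Cl2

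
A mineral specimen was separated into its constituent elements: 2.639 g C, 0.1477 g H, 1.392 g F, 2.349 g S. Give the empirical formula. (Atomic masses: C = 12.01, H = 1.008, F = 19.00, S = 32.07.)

C: 2.639 g ÷ 12.01 g/mol = 0.2197 mol
H: 0.1477 g ÷ 1.008 g/mol = 0.1465 mol
F: 1.392 g ÷ 19.00 g/mol = 0.07326 mol
S: 2.349 g ÷ 32.07 g/mol = 0.07325 mol
Divide by the smallest (0.07325 mol S): C 3.000, H 2.000, F 1.000, S 1.000
→ C3H2FS

C3H2FS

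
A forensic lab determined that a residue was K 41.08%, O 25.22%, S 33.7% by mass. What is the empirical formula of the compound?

Assume 100 g: 41.08 g K, 25.22 g O, 33.7 g S.
K: 41.08 g ÷ 39.10 g/mol = 1.051 mol
O: 25.22 g ÷ 16.00 g/mol = 1.576 mol
S: 33.7 g ÷ 32.07 g/mol = 1.051 mol
Divide by the smallest (1.051 mol K): K 1.000, O 1.500, S 1.000
Multiply by 2: K 2.00, O 3.00, S 2.00 → K2O3S2

K2O3S2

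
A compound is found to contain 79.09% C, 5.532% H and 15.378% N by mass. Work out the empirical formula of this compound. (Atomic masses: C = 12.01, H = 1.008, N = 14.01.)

Assume 100 g: 79.09 g C, 5.532 g H, 15.378 g N.
Moles — C: 79.09 / 12.01 = 6.585 mol; H: 5.532 / 1.008 = 5.488 mol; N: 15.378 / 14.01 = 1.098 mol
Smallest is N at 1.098 mol; normalising gives C 6.000, H 5.000, N 1.000
Ratio ≈ 6:5:1, so the empirical formula is C6H5N

C6H5N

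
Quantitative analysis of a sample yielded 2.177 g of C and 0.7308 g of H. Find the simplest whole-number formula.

CH4

n(C) = 2.177/12.01 = 0.1813, n(H) = 0.7308/1.008 = 0.725
Smallest is C at 0.1813 mol; normalising gives C 1.000, H 4.000
Ratio ≈ 1:4, so the empirical formula is CH4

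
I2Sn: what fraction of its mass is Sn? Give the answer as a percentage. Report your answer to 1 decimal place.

31.9%

Molar mass = 2(126.90) + 1(118.71) = 372.510 g/mol
Mass of Sn per mole = 1 × 118.71 = 118.710 g
% Sn = 118.710 / 372.510 × 100 = 31.9%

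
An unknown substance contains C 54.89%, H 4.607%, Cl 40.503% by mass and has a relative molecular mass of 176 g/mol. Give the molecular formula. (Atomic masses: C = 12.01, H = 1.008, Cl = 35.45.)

Assume 100 g: 54.89 g C, 4.607 g H, 40.503 g Cl.
Moles — C: 54.89 / 12.01 = 4.57 mol; H: 4.607 / 1.008 = 4.57 mol; Cl: 40.503 / 35.45 = 1.143 mol
Ratios (÷ 1.143): C 4.000, H 4.000, Cl 1.000
Ratio ≈ 4:4:1, so the empirical formula is C4H4Cl
Empirical-formula mass = 87.52 g/mol
n = 176 / 87.52 = 2.01 ≈ 2
Molecular formula = (C4H4Cl)×2 = C8H8Cl2

C8H8Cl2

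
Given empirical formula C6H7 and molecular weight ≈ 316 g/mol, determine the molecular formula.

C24H28

Empirical-formula mass = 79.12 g/mol
n = 316 / 79.12 = 3.99 ≈ 4
Molecular formula = (C6H7)4 = C24H28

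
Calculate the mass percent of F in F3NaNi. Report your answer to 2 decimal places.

Molar mass = 3(19.00) + 1(22.99) + 1(58.69) = 138.680 g/mol
Mass of F per mole = 3 × 19.00 = 57.000 g
% F = 57.000 / 138.680 × 100 = 41.10%

41.10%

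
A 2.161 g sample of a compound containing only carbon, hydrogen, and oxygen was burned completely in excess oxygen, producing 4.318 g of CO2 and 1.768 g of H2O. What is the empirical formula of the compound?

mol C = 4.318 / 44.01 = 0.09811; mass C = 0.09811 × 12.01 = 1.178 g
mol H = 2 × (1.768 / 18.02) = 0.1962; mass H = 0.1962 × 1.008 = 0.1978 g
mass O = 2.161 − (1.376) = 0.7849 g → mol O = 0.04905
Ratios (÷ 0.04905): C 2.000, H 4.000, O 1.000
≈ 2:4:1 → C2H4O

C2H4O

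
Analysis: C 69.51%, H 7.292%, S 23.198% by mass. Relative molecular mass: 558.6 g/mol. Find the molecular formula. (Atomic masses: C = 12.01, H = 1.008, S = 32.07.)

Assume 100 g: 69.51 g C, 7.292 g H, 23.198 g S.
C: 69.51 g ÷ 12.01 g/mol = 5.788 mol
H: 7.292 g ÷ 1.008 g/mol = 7.234 mol
S: 23.198 g ÷ 32.07 g/mol = 0.7234 mol
Divide by the smallest (0.7234 mol S): C 8.001, H 10.001, S 1.000
→ C8H10S
Empirical-formula mass = 138.23 g/mol
n = 558.6 / 138.23 = 4.04 ≈ 4
Molecular formula = (C8H10S)×4 = C32H40S4

C32H40S4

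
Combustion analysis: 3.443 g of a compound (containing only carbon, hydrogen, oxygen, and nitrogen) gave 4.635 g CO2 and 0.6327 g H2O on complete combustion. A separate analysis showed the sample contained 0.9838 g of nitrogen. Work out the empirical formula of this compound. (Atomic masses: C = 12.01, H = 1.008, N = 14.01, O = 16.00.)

C3H2N2O2

mol C = 4.635 / 44.01 = 0.1053; mass C = 0.1053 × 12.01 = 1.265 g
mol H = 2 × (0.6327 / 18.02) = 0.07022; mass H = 0.07022 × 1.008 = 0.07078 g
mol N = 0.9838 / 14.01 = 0.07022
mass O = 3.443 − (2.319) = 1.124 g → mol O = 0.07022
Smallest is N at 0.07022 mol; normalising gives C 1.500, H 1.000, N 1.000, O 1.000
×2: C 3.00, H 2.00, N 2.00, O 2.00 → C3H2N2O2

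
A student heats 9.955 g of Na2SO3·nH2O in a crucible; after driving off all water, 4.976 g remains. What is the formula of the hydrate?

Mass of water lost = 9.955 − 4.976 = 4.979 g → 4.979 / 18.02 = 0.2763 mol H2O
Molar mass of Na2SO3 = 126.05 g/mol → mol Na2SO3 = 4.976 / 126.05 = 0.03948
n = 0.2763 / 0.03948 = 7.00 ≈ 7 → Na2SO3·7H2O

Na2SO3·7H2O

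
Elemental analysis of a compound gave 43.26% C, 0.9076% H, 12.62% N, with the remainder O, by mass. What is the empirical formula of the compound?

C4HNO3

Assume 100 g: 43.26 g C, 0.9076 g H, 12.62 g N, 43.212 g O.
n(C) = 43.26/12.01 = 3.602, n(H) = 0.9076/1.008 = 0.9004, n(N) = 12.62/14.01 = 0.9008, n(O) = 43.212/16.00 = 2.701
Ratios (÷ 0.9004): C 4.000, H 1.000, N 1.000, O 3.000
≈ 4:1:1:3 → C4HNO3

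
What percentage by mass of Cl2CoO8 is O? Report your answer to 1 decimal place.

49.6%

Molar mass = 2(35.45) + 1(58.93) + 8(16.00) = 257.830 g/mol
Mass of O per mole = 8 × 16.00 = 128.000 g
% O = 128.000 / 257.830 × 100 = 49.6%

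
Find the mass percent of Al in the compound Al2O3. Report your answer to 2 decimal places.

Molar mass = 2(26.98) + 3(16.00) = 101.960 g/mol
Mass of Al per mole = 2 × 26.98 = 53.960 g
% Al = 53.960 / 101.960 × 100 = 52.92%

52.92%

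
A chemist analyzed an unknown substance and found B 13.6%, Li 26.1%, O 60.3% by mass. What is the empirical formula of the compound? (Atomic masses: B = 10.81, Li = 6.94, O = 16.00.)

BLi3O3

Assume 100 g: 13.6 g B, 26.1 g Li, 60.3 g O.
n(B) = 13.6/10.81 = 1.258, n(Li) = 26.1/6.94 = 3.761, n(O) = 60.3/16.00 = 3.769
Ratios (÷ 1.258): B 1.000, Li 2.989, O 2.996
→ BLi3O3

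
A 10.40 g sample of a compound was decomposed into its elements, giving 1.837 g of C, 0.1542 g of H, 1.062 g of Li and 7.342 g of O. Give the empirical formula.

Moles — C: 1.837 / 12.01 = 0.153 mol; H: 0.1542 / 1.008 = 0.153 mol; Li: 1.062 / 6.94 = 0.153 mol; O: 7.342 / 16.00 = 0.4589 mol
Smallest is C at 0.153 mol; normalising gives C 1.000, H 1.000, Li 1.000, O 3.000
≈ 1:1:1:3 → CHLiO3

CHLiO3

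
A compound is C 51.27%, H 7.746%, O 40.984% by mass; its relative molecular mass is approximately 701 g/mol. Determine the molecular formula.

Assume 100 g: 51.27 g C, 7.746 g H, 40.984 g O.
n(C) = 51.27/12.01 = 4.269, n(H) = 7.746/1.008 = 7.685, n(O) = 40.984/16.00 = 2.562
Divide by the smallest (2.562 mol O): C 1.667, H 3.000, O 1.000
Scaling by 3: C 5.00, H 9.00, O 3.00 → C5H9O3
Empirical-formula mass = 117.12 g/mol
n = 701 / 117.12 = 5.99 ≈ 6
Molecular formula = (C5H9O3)×6 = C30H54O18

C30H54O18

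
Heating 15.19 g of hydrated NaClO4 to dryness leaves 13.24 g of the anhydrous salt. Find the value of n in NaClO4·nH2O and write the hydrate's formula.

NaClO4·H2O

Mass of water lost = 15.19 − 13.24 = 1.95 g → 1.95 / 18.02 = 0.1082 mol H2O
Molar mass of NaClO4 = 122.44 g/mol → mol NaClO4 = 13.24 / 122.44 = 0.1081
n = 0.1082 / 0.1081 = 1.00 ≈ 1 → NaClO4·H2O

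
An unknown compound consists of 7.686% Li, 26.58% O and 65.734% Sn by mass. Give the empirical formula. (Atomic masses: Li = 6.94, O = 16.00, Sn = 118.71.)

Li2O3Sn

Assume 100 g: 7.686 g Li, 26.58 g O, 65.734 g Sn.
Li: 7.686 g ÷ 6.94 g/mol = 1.107 mol
O: 26.58 g ÷ 16.00 g/mol = 1.661 mol
Sn: 65.734 g ÷ 118.71 g/mol = 0.5537 mol
Divide by the smallest (0.5537 mol Sn): Li 2.000, O 3.000, Sn 1.000
≈ 2:3:1 → Li2O3Sn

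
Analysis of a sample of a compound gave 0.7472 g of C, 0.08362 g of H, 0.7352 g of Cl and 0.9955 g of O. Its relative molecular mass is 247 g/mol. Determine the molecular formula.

n(C) = 0.7472/12.01 = 0.06221, n(H) = 0.08362/1.008 = 0.08296, n(Cl) = 0.7352/35.45 = 0.02074, n(O) = 0.9955/16.00 = 0.06222
Smallest is Cl at 0.02074 mol; normalising gives C 3.000, H 4.000, Cl 1.000, O 3.000
≈ 3:4:1:3 → C3H4ClO3
Empirical-formula mass = 123.51 g/mol
n = 247 / 123.51 = 2.00 ≈ 2
Molecular formula = (C3H4ClO3)×2 = C6H8Cl2O6

C6H8Cl2O6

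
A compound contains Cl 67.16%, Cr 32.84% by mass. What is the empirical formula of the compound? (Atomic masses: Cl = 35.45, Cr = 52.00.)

Assume 100 g: 67.16 g Cl, 32.84 g Cr.
n(Cl) = 67.16/35.45 = 1.894, n(Cr) = 32.84/52.00 = 0.6315
Ratios (÷ 0.6315): Cl 3.000, Cr 1.000
≈ 3:1 → Cl3Cr

Cl3Cr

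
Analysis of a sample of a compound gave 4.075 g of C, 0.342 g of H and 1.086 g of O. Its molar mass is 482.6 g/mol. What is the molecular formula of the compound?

C30H30O6

n(C) = 4.075/12.01 = 0.3393, n(H) = 0.342/1.008 = 0.3393, n(O) = 1.086/16.00 = 0.06788
Divide by the smallest (0.06788 mol O): C 4.999, H 4.999, O 1.000
Ratio ≈ 5:5:1, so the empirical formula is C5H5O
Empirical-formula mass = 81.09 g/mol
n = 482.6 / 81.09 = 5.95 ≈ 6
Molecular formula = (C5H5O)×6 = C30H30O6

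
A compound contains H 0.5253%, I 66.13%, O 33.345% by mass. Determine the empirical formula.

HIO4

Assume 100 g: 0.5253 g H, 66.13 g I, 33.345 g O.
n(H) = 0.5253/1.008 = 0.5211, n(I) = 66.13/126.90 = 0.5211, n(O) = 33.345/16.00 = 2.084
Ratios (÷ 0.5211): H 1.000, I 1.000, O 3.999
≈ 1:1:4 → HIO4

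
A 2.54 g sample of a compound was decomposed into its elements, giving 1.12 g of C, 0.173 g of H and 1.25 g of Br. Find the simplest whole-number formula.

Moles — C: 1.12 / 12.01 = 0.09326 mol; H: 0.173 / 1.008 = 0.1716 mol; Br: 1.25 / 79.90 = 0.01564 mol
Smallest is Br at 0.01564 mol; normalising gives C 5.961, H 10.970, Br 1.000
Ratio ≈ 6:11:1, so the empirical formula is C6H11Br

C6H11Br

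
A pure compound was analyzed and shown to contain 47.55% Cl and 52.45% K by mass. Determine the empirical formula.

Assume 100 g: 47.55 g Cl, 52.45 g K.
Cl: 47.55 g ÷ 35.45 g/mol = 1.341 mol
K: 52.45 g ÷ 39.10 g/mol = 1.341 mol
Smallest is Cl at 1.341 mol; normalising gives Cl 1.000, K 1.000
→ ClK

ClK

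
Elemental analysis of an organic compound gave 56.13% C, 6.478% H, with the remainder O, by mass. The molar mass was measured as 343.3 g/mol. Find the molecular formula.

C16H22O8

Assume 100 g: 56.13 g C, 6.478 g H, 37.392 g O.
Moles — C: 56.13 / 12.01 = 4.674 mol; H: 6.478 / 1.008 = 6.427 mol; O: 37.392 / 16.00 = 2.337 mol
Divide by the smallest (2.337 mol O): C 2.000, H 2.750, O 1.000
Multiply by 4: C 8.00, H 11.00, O 4.00 → C8H11O4
Empirical-formula mass = 171.17 g/mol
n = 343.3 / 171.17 = 2.01 ≈ 2
Molecular formula = (C8H11O4)×2 = C16H22O8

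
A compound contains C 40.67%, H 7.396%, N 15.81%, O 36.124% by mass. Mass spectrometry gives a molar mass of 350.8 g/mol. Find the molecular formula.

Assume 100 g: 40.67 g C, 7.396 g H, 15.81 g N, 36.124 g O.
Moles — C: 40.67 / 12.01 = 3.386 mol; H: 7.396 / 1.008 = 7.337 mol; N: 15.81 / 14.01 = 1.128 mol; O: 36.124 / 16.00 = 2.258 mol
Divide by the smallest (1.128 mol N): C 3.001, H 6.502, N 1.000, O 2.001
×2: C 6.00, H 13.00, N 2.00, O 4.00 → C6H13N2O4
Empirical-formula mass = 177.18 g/mol
n = 350.8 / 177.18 = 1.98 ≈ 2
Molecular formula = (C6H13N2O4)×2 = C12H26N4O8

C12H26N4O8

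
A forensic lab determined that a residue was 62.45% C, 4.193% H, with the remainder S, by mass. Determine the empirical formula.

Assume 100 g: 62.45 g C, 4.193 g H, 33.357 g S.
C: 62.45 g ÷ 12.01 g/mol = 5.2 mol
H: 4.193 g ÷ 1.008 g/mol = 4.16 mol
S: 33.357 g ÷ 32.07 g/mol = 1.04 mol
Divide by the smallest (1.04 mol S): C 4.999, H 3.999, S 1.000
≈ 5:4:1 → C5H4S

C5H4S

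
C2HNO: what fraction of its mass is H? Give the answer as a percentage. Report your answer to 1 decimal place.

Molar mass = 2(12.01) + 1(1.008) + 1(14.01) + 1(16.00) = 55.038 g/mol
Mass of H per mole = 1 × 1.008 = 1.008 g
% H = 1.008 / 55.038 × 100 = 1.8%

1.8%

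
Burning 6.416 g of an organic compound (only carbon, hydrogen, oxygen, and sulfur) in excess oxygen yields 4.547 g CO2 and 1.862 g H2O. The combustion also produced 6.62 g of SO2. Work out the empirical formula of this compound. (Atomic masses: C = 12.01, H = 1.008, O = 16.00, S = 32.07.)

CH2OS

mol C = 4.547 / 44.01 = 0.1033; mass C = 0.1033 × 12.01 = 1.241 g
mol H = 2 × (1.862 / 18.02) = 0.2067; mass H = 0.2067 × 1.008 = 0.2083 g
mol S = 6.62 / 64.07 = 0.1033; mass S = 3.314 g
mass O = 6.416 − (4.763) = 1.653 g → mol O = 0.1033
Smallest is C at 0.1033 mol; normalising gives C 1.000, H 2.000, O 1.000, S 1.000
→ CH2OS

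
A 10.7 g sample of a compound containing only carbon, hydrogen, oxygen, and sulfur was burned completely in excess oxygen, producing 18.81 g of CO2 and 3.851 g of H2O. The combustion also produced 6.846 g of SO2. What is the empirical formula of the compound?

C4H4OS

mol C = 18.81 / 44.01 = 0.4274; mass C = 0.4274 × 12.01 = 5.133 g
mol H = 2 × (3.851 / 18.02) = 0.4274; mass H = 0.4274 × 1.008 = 0.4308 g
mol S = 6.846 / 64.07 = 0.1069; mass S = 3.427 g
mass O = 10.7 − (8.991) = 1.709 g → mol O = 0.1068
Smallest is O at 0.1068 mol; normalising gives C 4.001, H 4.001, O 1.000, S 1.000
Ratio ≈ 4:4:1:1, so the empirical formula is C4H4OS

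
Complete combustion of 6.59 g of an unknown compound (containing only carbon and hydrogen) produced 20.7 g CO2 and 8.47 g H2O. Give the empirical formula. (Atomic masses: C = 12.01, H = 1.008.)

CH2

mol C = 20.7 / 44.01 = 0.4703; mass C = 0.4703 × 12.01 = 5.649 g
mol H = 2 × (8.47 / 18.02) = 0.9401; mass H = 0.9401 × 1.008 = 0.9476 g
Ratios (÷ 0.4703): C 1.000, H 1.999
→ CH2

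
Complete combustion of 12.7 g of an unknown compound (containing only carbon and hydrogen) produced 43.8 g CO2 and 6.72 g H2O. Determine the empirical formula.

mol C = 43.8 / 44.01 = 0.9952; mass C = 0.9952 × 12.01 = 11.95 g
mol H = 2 × (6.72 / 18.02) = 0.7458; mass H = 0.7458 × 1.008 = 0.7518 g
Divide by the smallest (0.7458 mol H): C 1.334, H 1.000
×3: C 4.00, H 3.00 → C4H3

C4H3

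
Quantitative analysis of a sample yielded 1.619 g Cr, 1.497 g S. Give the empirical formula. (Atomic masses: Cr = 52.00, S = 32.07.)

Moles — Cr: 1.619 / 52.00 = 0.03113 mol; S: 1.497 / 32.07 = 0.04668 mol
Divide by the smallest (0.03113 mol Cr): Cr 1.000, S 1.499
Scaling by 2: Cr 2.00, S 3.00 → Cr2S3

Cr2S3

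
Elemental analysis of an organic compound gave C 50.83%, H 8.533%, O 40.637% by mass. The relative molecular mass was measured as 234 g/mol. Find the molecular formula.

C10H20O6

Assume 100 g: 50.83 g C, 8.533 g H, 40.637 g O.
C: 50.83 g ÷ 12.01 g/mol = 4.232 mol
H: 8.533 g ÷ 1.008 g/mol = 8.465 mol
O: 40.637 g ÷ 16.00 g/mol = 2.54 mol
Smallest is O at 2.54 mol; normalising gives C 1.666, H 3.333, O 1.000
×3: C 5.00, H 10.00, O 3.00 → C5H10O3
Empirical-formula mass = 118.13 g/mol
n = 234 / 118.13 = 1.98 ≈ 2
Molecular formula = (C5H10O3)×2 = C10H20O6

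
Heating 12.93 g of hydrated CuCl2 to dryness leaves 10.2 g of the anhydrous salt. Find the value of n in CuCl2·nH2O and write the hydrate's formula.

Mass of water lost = 12.93 − 10.2 = 2.73 g → 2.73 / 18.02 = 0.1515 mol H2O
Molar mass of CuCl2 = 134.45 g/mol → mol CuCl2 = 10.2 / 134.45 = 0.07586
n = 0.1515 / 0.07586 = 2.00 ≈ 2 → CuCl2·2H2O

CuCl2·2H2O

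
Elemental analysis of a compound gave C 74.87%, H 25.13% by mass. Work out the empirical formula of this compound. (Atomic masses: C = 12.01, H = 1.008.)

Assume 100 g: 74.87 g C, 25.13 g H.
n(C) = 74.87/12.01 = 6.234, n(H) = 25.13/1.008 = 24.93
Ratios (÷ 6.234): C 1.000, H 3.999
→ CH4

CH4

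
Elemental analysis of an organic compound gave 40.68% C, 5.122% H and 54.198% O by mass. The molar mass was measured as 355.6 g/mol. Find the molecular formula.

Assume 100 g: 40.68 g C, 5.122 g H, 54.198 g O.
Moles — C: 40.68 / 12.01 = 3.387 mol; H: 5.122 / 1.008 = 5.081 mol; O: 54.198 / 16.00 = 3.387 mol
Ratios (÷ 3.387): C 1.000, H 1.500, O 1.000
Scaling by 2: C 2.00, H 3.00, O 2.00 → C2H3O2
Empirical-formula mass = 59.04 g/mol
n = 355.6 / 59.04 = 6.02 ≈ 6
Molecular formula = (C2H3O2)×6 = C12H18O12

C12H18O12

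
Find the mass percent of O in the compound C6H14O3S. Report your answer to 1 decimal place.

28.9%

Molar mass = 6(12.01) + 14(1.008) + 3(16.00) + 1(32.07) = 166.242 g/mol
Mass of O per mole = 3 × 16.00 = 48.000 g
% O = 48.000 / 166.242 × 100 = 28.9%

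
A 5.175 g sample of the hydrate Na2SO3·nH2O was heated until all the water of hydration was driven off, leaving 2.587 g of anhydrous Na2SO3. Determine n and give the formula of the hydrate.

Mass of water lost = 5.175 − 2.587 = 2.588 g → 2.588 / 18.02 = 0.1436 mol H2O
Molar mass of Na2SO3 = 126.05 g/mol → mol Na2SO3 = 2.587 / 126.05 = 0.02052
n = 0.1436 / 0.02052 = 7.00 ≈ 7 → Na2SO3·7H2O

Na2SO3·7H2O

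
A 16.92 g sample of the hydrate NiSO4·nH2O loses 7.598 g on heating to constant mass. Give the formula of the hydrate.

Mass of anhydrous NiSO4 = 16.92 − 7.598 = 9.322 g
mol H2O = 7.598 / 18.02 = 0.4216
Molar mass of NiSO4 = 154.76 g/mol → mol NiSO4 = 9.322 / 154.76 = 0.06024
n = 0.4216 / 0.06024 = 7.00 ≈ 7 → NiSO4·7H2O

NiSO4·7H2O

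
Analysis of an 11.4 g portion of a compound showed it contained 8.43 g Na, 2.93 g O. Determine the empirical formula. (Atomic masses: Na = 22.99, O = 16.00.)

n(Na) = 8.43/22.99 = 0.3667, n(O) = 2.93/16.00 = 0.1831
Ratios (÷ 0.1831): Na 2.002, O 1.000
≈ 2:1 → Na2O

Na2O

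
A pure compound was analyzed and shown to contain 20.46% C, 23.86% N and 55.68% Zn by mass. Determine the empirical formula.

C2N2Zn

Assume 100 g: 20.46 g C, 23.86 g N, 55.68 g Zn.
n(C) = 20.46/12.01 = 1.704, n(N) = 23.86/14.01 = 1.703, n(Zn) = 55.68/65.38 = 0.8516
Divide by the smallest (0.8516 mol Zn): C 2.000, N 2.000, Zn 1.000
≈ 2:2:1 → C2N2Zn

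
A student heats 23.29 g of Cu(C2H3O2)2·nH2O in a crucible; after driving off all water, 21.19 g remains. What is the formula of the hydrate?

Mass of water lost = 23.29 − 21.19 = 2.1 g → 2.1 / 18.02 = 0.1165 mol H2O
Molar mass of Cu(C2H3O2)2 = 181.64 g/mol → mol Cu(C2H3O2)2 = 21.19 / 181.64 = 0.1167
n = 0.1165 / 0.1167 = 1.00 ≈ 1 → Cu(C2H3O2)2·H2O

Cu(C2H3O2)2·H2O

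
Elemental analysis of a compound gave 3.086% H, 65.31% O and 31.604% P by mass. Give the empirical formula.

H3O4P

Assume 100 g: 3.086 g H, 65.31 g O, 31.604 g P.
Moles — H: 3.086 / 1.008 = 3.062 mol; O: 65.31 / 16.00 = 4.082 mol; P: 31.604 / 30.97 = 1.02 mol
Divide by the smallest (1.02 mol P): H 3.000, O 4.000, P 1.000
→ H3O4P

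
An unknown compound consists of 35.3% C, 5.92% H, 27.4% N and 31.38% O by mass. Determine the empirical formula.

C3H6N2O2

Assume 100 g: 35.3 g C, 5.92 g H, 27.4 g N, 31.38 g O.
n(C) = 35.3/12.01 = 2.939, n(H) = 5.92/1.008 = 5.873, n(N) = 27.4/14.01 = 1.956, n(O) = 31.38/16.00 = 1.961
Divide by the smallest (1.956 mol N): C 1.503, H 3.003, N 1.000, O 1.003
Multiply by 2: C 3.01, H 6.01, N 2.00, O 2.01 → C3H6N2O2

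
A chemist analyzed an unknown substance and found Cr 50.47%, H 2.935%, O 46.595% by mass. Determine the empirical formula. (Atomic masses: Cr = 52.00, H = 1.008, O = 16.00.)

Assume 100 g: 50.47 g Cr, 2.935 g H, 46.595 g O.
Moles — Cr: 50.47 / 52.00 = 0.9706 mol; H: 2.935 / 1.008 = 2.912 mol; O: 46.595 / 16.00 = 2.912 mol
Divide by the smallest (0.9706 mol Cr): Cr 1.000, H 3.000, O 3.000
≈ 1:3:3 → CrH3O3

CrH3O3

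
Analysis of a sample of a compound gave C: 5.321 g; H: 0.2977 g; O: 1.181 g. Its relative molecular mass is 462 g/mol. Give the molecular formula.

Moles — C: 5.321 / 12.01 = 0.443 mol; H: 0.2977 / 1.008 = 0.2953 mol; O: 1.181 / 16.00 = 0.07381 mol
Divide by the smallest (0.07381 mol O): C 6.002, H 4.001, O 1.000
→ C6H4O
Empirical-formula mass = 92.09 g/mol
n = 462 / 92.09 = 5.02 ≈ 5
Molecular formula = (C6H4O)×5 = C30H20O5

C30H20O5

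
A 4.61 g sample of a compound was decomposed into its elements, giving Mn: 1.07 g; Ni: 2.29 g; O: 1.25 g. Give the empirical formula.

Moles — Mn: 1.07 / 54.94 = 0.01948 mol; Ni: 2.29 / 58.69 = 0.03902 mol; O: 1.25 / 16.00 = 0.07812 mol
Smallest is Mn at 0.01948 mol; normalising gives Mn 1.000, Ni 2.003, O 4.011
→ MnNi2O4

MnNi2O4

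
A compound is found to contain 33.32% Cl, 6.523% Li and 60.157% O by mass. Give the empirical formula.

ClLiO4

Assume 100 g: 33.32 g Cl, 6.523 g Li, 60.157 g O.
Cl: 33.32 g ÷ 35.45 g/mol = 0.9399 mol
Li: 6.523 g ÷ 6.94 g/mol = 0.9399 mol
O: 60.157 g ÷ 16.00 g/mol = 3.76 mol
Smallest is Li at 0.9399 mol; normalising gives Cl 1.000, Li 1.000, O 4.000
→ ClLiO4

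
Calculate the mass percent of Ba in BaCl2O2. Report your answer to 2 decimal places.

Molar mass = 1(137.33) + 2(35.45) + 2(16.00) = 240.230 g/mol
Mass of Ba per mole = 1 × 137.33 = 137.330 g
% Ba = 137.330 / 240.230 × 100 = 57.17%

57.17%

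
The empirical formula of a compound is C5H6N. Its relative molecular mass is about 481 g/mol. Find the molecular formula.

Empirical-formula mass = 80.11 g/mol
n = 481 / 80.11 = 6.00 ≈ 6
Molecular formula = (C5H6N)6 = C30H36N6

C30H36N6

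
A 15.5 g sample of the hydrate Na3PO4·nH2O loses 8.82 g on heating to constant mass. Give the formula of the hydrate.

Na3PO4·12H2O

Mass of anhydrous Na3PO4 = 15.5 − 8.82 = 6.68 g
mol H2O = 8.82 / 18.02 = 0.4895
Molar mass of Na3PO4 = 163.94 g/mol → mol Na3PO4 = 6.68 / 163.94 = 0.04075
n = 0.4895 / 0.04075 = 12.01 ≈ 12 → Na3PO4·12H2O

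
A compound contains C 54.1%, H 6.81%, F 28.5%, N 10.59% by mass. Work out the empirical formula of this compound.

C6H9F2N

Assume 100 g: 54.1 g C, 6.81 g H, 28.5 g F, 10.59 g N.
Moles — C: 54.1 / 12.01 = 4.505 mol; H: 6.81 / 1.008 = 6.756 mol; F: 28.5 / 19.00 = 1.5 mol; N: 10.59 / 14.01 = 0.7559 mol
Smallest is N at 0.7559 mol; normalising gives C 5.959, H 8.938, F 1.984, N 1.000
≈ 6:9:2:1 → C6H9F2N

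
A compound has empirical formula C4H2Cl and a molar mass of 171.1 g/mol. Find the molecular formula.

Empirical-formula mass = 85.51 g/mol
n = 171.1 / 85.51 = 2.00 ≈ 2
Molecular formula = (C4H2Cl)2 = C8H4Cl2

C8H4Cl2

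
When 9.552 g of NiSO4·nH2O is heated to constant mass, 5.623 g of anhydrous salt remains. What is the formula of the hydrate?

NiSO4·6H2O

Mass of water lost = 9.552 − 5.623 = 3.929 g → 3.929 / 18.02 = 0.218 mol H2O
Molar mass of NiSO4 = 154.76 g/mol → mol NiSO4 = 5.623 / 154.76 = 0.03633
n = 0.218 / 0.03633 = 6.00 ≈ 6 → NiSO4·6H2O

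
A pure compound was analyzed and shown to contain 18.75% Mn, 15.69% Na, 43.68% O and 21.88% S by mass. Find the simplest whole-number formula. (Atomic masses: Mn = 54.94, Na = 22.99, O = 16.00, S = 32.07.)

MnNa2O8S2

Assume 100 g: 18.75 g Mn, 15.69 g Na, 43.68 g O, 21.88 g S.
Mn: 18.75 g ÷ 54.94 g/mol = 0.3413 mol
Na: 15.69 g ÷ 22.99 g/mol = 0.6825 mol
O: 43.68 g ÷ 16.00 g/mol = 2.73 mol
S: 21.88 g ÷ 32.07 g/mol = 0.6823 mol
Divide by the smallest (0.3413 mol Mn): Mn 1.000, Na 2.000, O 7.999, S 1.999
→ MnNa2O8S2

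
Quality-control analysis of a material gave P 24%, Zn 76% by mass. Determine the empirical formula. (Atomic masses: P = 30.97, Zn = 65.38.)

P2Zn3

Assume 100 g: 24 g P, 76 g Zn.
Moles — P: 24 / 30.97 = 0.7749 mol; Zn: 76 / 65.38 = 1.162 mol
Divide by the smallest (0.7749 mol P): P 1.000, Zn 1.500
Multiply by 2: P 2.00, Zn 3.00 → P2Zn3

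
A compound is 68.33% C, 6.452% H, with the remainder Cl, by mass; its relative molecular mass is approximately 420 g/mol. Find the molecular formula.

C24H27Cl3

Assume 100 g: 68.33 g C, 6.452 g H, 25.218 g Cl.
Moles — C: 68.33 / 12.01 = 5.689 mol; H: 6.452 / 1.008 = 6.401 mol; Cl: 25.218 / 35.45 = 0.7114 mol
Smallest is Cl at 0.7114 mol; normalising gives C 7.998, H 8.998, Cl 1.000
→ C8H9Cl
Empirical-formula mass = 140.60 g/mol
n = 420 / 140.60 = 2.99 ≈ 3
Molecular formula = (C8H9Cl)×3 = C24H27Cl3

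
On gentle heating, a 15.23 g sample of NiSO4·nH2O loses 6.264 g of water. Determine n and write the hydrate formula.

Mass of anhydrous NiSO4 = 15.23 − 6.264 = 8.966 g
mol H2O = 6.264 / 18.02 = 0.3476
Molar mass of NiSO4 = 154.76 g/mol → mol NiSO4 = 8.966 / 154.76 = 0.05793
n = 0.3476 / 0.05793 = 6.00 ≈ 6 → NiSO4·6H2O

NiSO4·6H2O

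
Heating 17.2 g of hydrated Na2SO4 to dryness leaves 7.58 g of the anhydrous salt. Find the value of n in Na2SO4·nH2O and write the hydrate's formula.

Mass of water lost = 17.2 − 7.58 = 9.62 g → 9.62 / 18.02 = 0.5339 mol H2O
Molar mass of Na2SO4 = 142.05 g/mol → mol Na2SO4 = 7.58 / 142.05 = 0.05336
n = 0.5339 / 0.05336 = 10.00 ≈ 10 → Na2SO4·10H2O

Na2SO4·10H2O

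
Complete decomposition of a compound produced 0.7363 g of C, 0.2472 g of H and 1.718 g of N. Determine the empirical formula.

Moles — C: 0.7363 / 12.01 = 0.06131 mol; H: 0.2472 / 1.008 = 0.2452 mol; N: 1.718 / 14.01 = 0.1226 mol
Smallest is C at 0.06131 mol; normalising gives C 1.000, H 4.000, N 2.000
≈ 1:4:2 → CH4N2

CH4N2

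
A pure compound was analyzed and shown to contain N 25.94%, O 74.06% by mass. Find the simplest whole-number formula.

N2O5

Assume 100 g: 25.94 g N, 74.06 g O.
Moles — N: 25.94 / 14.01 = 1.852 mol; O: 74.06 / 16.00 = 4.629 mol
Ratios (÷ 1.852): N 1.000, O 2.500
×2: N 2.00, O 5.00 → N2O5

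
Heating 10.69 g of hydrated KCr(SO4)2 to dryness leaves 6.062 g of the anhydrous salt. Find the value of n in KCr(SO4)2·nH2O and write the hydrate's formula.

KCr(SO4)2·12H2O

Mass of water lost = 10.69 − 6.062 = 4.628 g → 4.628 / 18.02 = 0.2568 mol H2O
Molar mass of KCr(SO4)2 = 283.24 g/mol → mol KCr(SO4)2 = 6.062 / 283.24 = 0.0214
n = 0.2568 / 0.0214 = 12.00 ≈ 12 → KCr(SO4)2·12H2O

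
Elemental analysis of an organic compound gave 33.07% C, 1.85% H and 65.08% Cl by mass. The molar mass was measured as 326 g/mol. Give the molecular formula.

C9H6Cl6

Assume 100 g: 33.07 g C, 1.85 g H, 65.08 g Cl.
n(C) = 33.07/12.01 = 2.754, n(H) = 1.85/1.008 = 1.835, n(Cl) = 65.08/35.45 = 1.836
Smallest is H at 1.835 mol; normalising gives C 1.500, H 1.000, Cl 1.000
Multiply by 2: C 3.00, H 2.00, Cl 2.00 → C3H2Cl2
Empirical-formula mass = 108.95 g/mol
n = 326 / 108.95 = 2.99 ≈ 3
Molecular formula = (C3H2Cl2)×3 = C9H6Cl6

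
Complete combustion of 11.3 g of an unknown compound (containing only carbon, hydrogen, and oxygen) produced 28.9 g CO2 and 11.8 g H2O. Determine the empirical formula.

C5H10O

mol C = 28.9 / 44.01 = 0.6567; mass C = 0.6567 × 12.01 = 7.887 g
mol H = 2 × (11.8 / 18.02) = 1.310; mass H = 1.310 × 1.008 = 1.320 g
mass O = 11.3 − (9.207) = 2.093 g → mol O = 0.1308
Smallest is O at 0.1308 mol; normalising gives C 5.019, H 10.010, O 1.000
Ratio ≈ 5:10:1, so the empirical formula is C5H10O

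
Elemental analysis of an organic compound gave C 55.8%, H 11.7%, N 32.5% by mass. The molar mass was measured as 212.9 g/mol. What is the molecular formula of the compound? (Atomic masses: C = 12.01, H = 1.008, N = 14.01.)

Assume 100 g: 55.8 g C, 11.7 g H, 32.5 g N.
n(C) = 55.8/12.01 = 4.646, n(H) = 11.7/1.008 = 11.61, n(N) = 32.5/14.01 = 2.32
Divide by the smallest (2.32 mol N): C 2.003, H 5.004, N 1.000
Ratio ≈ 2:5:1, so the empirical formula is C2H5N
Empirical-formula mass = 43.07 g/mol
n = 212.9 / 43.07 = 4.94 ≈ 5
Molecular formula = (C2H5N)×5 = C10H25N5

C10H25N5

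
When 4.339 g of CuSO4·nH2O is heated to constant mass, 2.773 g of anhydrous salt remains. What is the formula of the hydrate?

CuSO4·5H2O

Mass of water lost = 4.339 − 2.773 = 1.566 g → 1.566 / 18.02 = 0.0869 mol H2O
Molar mass of CuSO4 = 159.62 g/mol → mol CuSO4 = 2.773 / 159.62 = 0.01737
n = 0.0869 / 0.01737 = 5.00 ≈ 5 → CuSO4·5H2O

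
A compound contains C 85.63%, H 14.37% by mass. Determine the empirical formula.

CH2

Assume 100 g: 85.63 g C, 14.37 g H.
C: 85.63 g ÷ 12.01 g/mol = 7.13 mol
H: 14.37 g ÷ 1.008 g/mol = 14.26 mol
Smallest is C at 7.13 mol; normalising gives C 1.000, H 1.999
≈ 1:2 → CH2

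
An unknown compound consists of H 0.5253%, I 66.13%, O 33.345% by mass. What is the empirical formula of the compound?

HIO4

Assume 100 g: 0.5253 g H, 66.13 g I, 33.345 g O.
Moles — H: 0.5253 / 1.008 = 0.5211 mol; I: 66.13 / 126.90 = 0.5211 mol; O: 33.345 / 16.00 = 2.084 mol
Divide by the smallest (0.5211 mol I): H 1.000, I 1.000, O 3.999
→ HIO4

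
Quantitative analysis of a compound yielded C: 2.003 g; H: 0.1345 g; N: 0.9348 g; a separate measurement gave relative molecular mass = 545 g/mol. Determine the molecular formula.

C: 2.003 g ÷ 12.01 g/mol = 0.1668 mol
H: 0.1345 g ÷ 1.008 g/mol = 0.1334 mol
N: 0.9348 g ÷ 14.01 g/mol = 0.06672 mol
Divide by the smallest (0.06672 mol N): C 2.500, H 2.000, N 1.000
Scaling by 2: C 5.00, H 4.00, N 2.00 → C5H4N2
Empirical-formula mass = 92.10 g/mol
n = 545 / 92.10 = 5.92 ≈ 6
Molecular formula = (C5H4N2)×6 = C30H24N12

C30H24N12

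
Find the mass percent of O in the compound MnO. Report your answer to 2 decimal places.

Molar mass = 1(54.94) + 1(16.00) = 70.940 g/mol
Mass of O per mole = 1 × 16.00 = 16.000 g
% O = 16.000 / 70.940 × 100 = 22.55%

22.55%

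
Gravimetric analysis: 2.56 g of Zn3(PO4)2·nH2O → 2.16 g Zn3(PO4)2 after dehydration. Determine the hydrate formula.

Zn3(PO4)2·4H2O

Mass of water lost = 2.56 − 2.16 = 0.4 g → 0.4 / 18.02 = 0.0222 mol H2O
Molar mass of Zn3(PO4)2 = 386.08 g/mol → mol Zn3(PO4)2 = 2.16 / 386.08 = 0.005595
n = 0.0222 / 0.005595 = 3.97 ≈ 4 → Zn3(PO4)2·4H2O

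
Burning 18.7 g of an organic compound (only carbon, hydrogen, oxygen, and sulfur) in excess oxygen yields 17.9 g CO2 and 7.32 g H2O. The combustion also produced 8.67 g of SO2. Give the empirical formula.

mol C = 17.9 / 44.01 = 0.4067; mass C = 0.4067 × 12.01 = 4.885 g
mol H = 2 × (7.32 / 18.02) = 0.8124; mass H = 0.8124 × 1.008 = 0.8189 g
mol S = 8.67 / 64.07 = 0.1353; mass S = 4.340 g
mass O = 18.7 − (10.04) = 8.657 g → mol O = 0.5410
Ratios (÷ 0.1353): C 3.006, H 6.004, O 3.998, S 1.000
→ C3H6O4S

C3H6O4S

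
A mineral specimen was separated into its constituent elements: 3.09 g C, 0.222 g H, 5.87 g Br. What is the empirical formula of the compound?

Moles — C: 3.09 / 12.01 = 0.2573 mol; H: 0.222 / 1.008 = 0.2202 mol; Br: 5.87 / 79.90 = 0.07347 mol
Divide by the smallest (0.07347 mol Br): C 3.502, H 2.998, Br 1.000
×2: C 7.00, H 6.00, Br 2.00 → C7H6Br2

C7H6Br2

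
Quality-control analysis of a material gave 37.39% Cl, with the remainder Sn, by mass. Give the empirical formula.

Cl2Sn

Assume 100 g: 37.39 g Cl, 62.61 g Sn.
Cl: 37.39 g ÷ 35.45 g/mol = 1.055 mol
Sn: 62.61 g ÷ 118.71 g/mol = 0.5274 mol
Divide by the smallest (0.5274 mol Sn): Cl 2.000, Sn 1.000
→ Cl2Sn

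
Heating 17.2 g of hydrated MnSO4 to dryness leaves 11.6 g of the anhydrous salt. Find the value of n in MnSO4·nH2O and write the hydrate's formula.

MnSO4·4H2O

Mass of water lost = 17.2 − 11.6 = 5.6 g → 5.6 / 18.02 = 0.3108 mol H2O
Molar mass of MnSO4 = 151.01 g/mol → mol MnSO4 = 11.6 / 151.01 = 0.07682
n = 0.3108 / 0.07682 = 4.05 ≈ 4 → MnSO4·4H2O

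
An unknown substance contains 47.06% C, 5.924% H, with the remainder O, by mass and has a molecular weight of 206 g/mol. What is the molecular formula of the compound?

Assume 100 g: 47.06 g C, 5.924 g H, 47.016 g O.
Moles — C: 47.06 / 12.01 = 3.918 mol; H: 5.924 / 1.008 = 5.877 mol; O: 47.016 / 16.00 = 2.938 mol
Smallest is O at 2.938 mol; normalising gives C 1.333, H 2.000, O 1.000
×3: C 4.00, H 6.00, O 3.00 → C4H6O3
Empirical-formula mass = 102.09 g/mol
n = 206 / 102.09 = 2.02 ≈ 2
Molecular formula = (C4H6O3)×2 = C8H12O6

C8H12O6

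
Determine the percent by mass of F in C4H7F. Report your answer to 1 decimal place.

Molar mass = 4(12.01) + 7(1.008) + 1(19.00) = 74.096 g/mol
Mass of F per mole = 1 × 19.00 = 19.000 g
% F = 19.000 / 74.096 × 100 = 25.6%

25.6%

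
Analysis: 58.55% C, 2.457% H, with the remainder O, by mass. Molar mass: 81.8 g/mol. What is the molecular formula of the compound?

C4H2O2

Assume 100 g: 58.55 g C, 2.457 g H, 38.993 g O.
Moles — C: 58.55 / 12.01 = 4.875 mol; H: 2.457 / 1.008 = 2.438 mol; O: 38.993 / 16.00 = 2.437 mol
Smallest is O at 2.437 mol; normalising gives C 2.000, H 1.000, O 1.000
≈ 2:1:1 → C2HO
Empirical-formula mass = 41.03 g/mol
n = 81.8 / 41.03 = 1.99 ≈ 2
Molecular formula = (C2HO)×2 = C4H2O2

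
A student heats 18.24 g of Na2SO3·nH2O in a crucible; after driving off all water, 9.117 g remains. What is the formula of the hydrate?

Na2SO3·7H2O

Mass of water lost = 18.24 − 9.117 = 9.123 g → 9.123 / 18.02 = 0.5063 mol H2O
Molar mass of Na2SO3 = 126.05 g/mol → mol Na2SO3 = 9.117 / 126.05 = 0.07233
n = 0.5063 / 0.07233 = 7.00 ≈ 7 → Na2SO3·7H2O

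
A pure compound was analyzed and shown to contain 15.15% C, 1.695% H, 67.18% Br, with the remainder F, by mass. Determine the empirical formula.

Assume 100 g: 15.15 g C, 1.695 g H, 67.18 g Br, 15.975 g F.
C: 15.15 g ÷ 12.01 g/mol = 1.261 mol
H: 1.695 g ÷ 1.008 g/mol = 1.682 mol
Br: 67.18 g ÷ 79.90 g/mol = 0.8408 mol
F: 15.975 g ÷ 19.00 g/mol = 0.8408 mol
Smallest is F at 0.8408 mol; normalising gives C 1.500, H 2.000, Br 1.000, F 1.000
Scaling by 2: C 3.00, H 4.00, Br 2.00, F 2.00 → C3H4Br2F2

C3H4Br2F2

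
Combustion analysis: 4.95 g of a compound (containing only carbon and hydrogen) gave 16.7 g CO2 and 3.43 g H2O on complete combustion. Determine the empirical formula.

CH

mol C = 16.7 / 44.01 = 0.3795; mass C = 0.3795 × 12.01 = 4.557 g
mol H = 2 × (3.43 / 18.02) = 0.3807; mass H = 0.3807 × 1.008 = 0.3837 g
Divide by the smallest (0.3795 mol C): C 1.000, H 1.003
Ratio ≈ 1:1, so the empirical formula is CH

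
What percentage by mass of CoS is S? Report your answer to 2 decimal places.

35.24%

Molar mass = 1(58.93) + 1(32.07) = 91.000 g/mol
Mass of S per mole = 1 × 32.07 = 32.070 g
% S = 32.070 / 91.000 × 100 = 35.24%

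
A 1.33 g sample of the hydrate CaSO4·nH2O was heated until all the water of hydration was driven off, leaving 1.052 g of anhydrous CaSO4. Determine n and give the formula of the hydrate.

CaSO4·2H2O

Mass of water lost = 1.33 − 1.052 = 0.278 g → 0.278 / 18.02 = 0.01543 mol H2O
Molar mass of CaSO4 = 136.15 g/mol → mol CaSO4 = 1.052 / 136.15 = 0.007727
n = 0.01543 / 0.007727 = 2.00 ≈ 2 → CaSO4·2H2O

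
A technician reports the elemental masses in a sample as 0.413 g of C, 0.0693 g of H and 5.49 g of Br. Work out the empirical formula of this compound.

Moles — C: 0.413 / 12.01 = 0.03439 mol; H: 0.0693 / 1.008 = 0.06875 mol; Br: 5.49 / 79.90 = 0.06871 mol
Smallest is C at 0.03439 mol; normalising gives C 1.000, H 1.999, Br 1.998
Ratio ≈ 1:2:2, so the empirical formula is CH2Br2

CH2Br2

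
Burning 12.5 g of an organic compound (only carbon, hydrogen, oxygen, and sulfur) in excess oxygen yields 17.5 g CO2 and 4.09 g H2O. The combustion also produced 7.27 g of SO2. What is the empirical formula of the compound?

mol C = 17.5 / 44.01 = 0.3976; mass C = 0.3976 × 12.01 = 4.776 g
mol H = 2 × (4.09 / 18.02) = 0.4539; mass H = 0.4539 × 1.008 = 0.4576 g
mol S = 7.27 / 64.07 = 0.1135; mass S = 3.639 g
mass O = 12.5 − (8.872) = 3.628 g → mol O = 0.2267
Divide by the smallest (0.1135 mol S): C 3.504, H 4.001, O 1.998, S 1.000
Multiply by 2: C 7.01, H 8.00, O 4.00, S 2.00 → C7H8O4S2

C7H8O4S2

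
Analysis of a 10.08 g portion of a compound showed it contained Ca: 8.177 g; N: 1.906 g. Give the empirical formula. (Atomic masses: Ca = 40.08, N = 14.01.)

n(Ca) = 8.177/40.08 = 0.204, n(N) = 1.906/14.01 = 0.136
Smallest is N at 0.136 mol; normalising gives Ca 1.500, N 1.000
×2: Ca 3.00, N 2.00 → Ca3N2

Ca3N2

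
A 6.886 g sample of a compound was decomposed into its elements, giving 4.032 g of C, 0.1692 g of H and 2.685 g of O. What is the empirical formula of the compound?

C2HO

C: 4.032 g ÷ 12.01 g/mol = 0.3357 mol
H: 0.1692 g ÷ 1.008 g/mol = 0.1679 mol
O: 2.685 g ÷ 16.00 g/mol = 0.1678 mol
Divide by the smallest (0.1678 mol O): C 2.001, H 1.000, O 1.000
≈ 2:1:1 → C2HO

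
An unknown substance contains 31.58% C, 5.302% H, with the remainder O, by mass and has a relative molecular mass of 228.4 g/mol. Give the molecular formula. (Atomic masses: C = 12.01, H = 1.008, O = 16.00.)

C6H12O9

Assume 100 g: 31.58 g C, 5.302 g H, 63.118 g O.
n(C) = 31.58/12.01 = 2.629, n(H) = 5.302/1.008 = 5.26, n(O) = 63.118/16.00 = 3.945
Divide by the smallest (2.629 mol C): C 1.000, H 2.000, O 1.500
Scaling by 2: C 2.00, H 4.00, O 3.00 → C2H4O3
Empirical-formula mass = 76.05 g/mol
n = 228.4 / 76.05 = 3.00 ≈ 3
Molecular formula = (C2H4O3)×3 = C6H12O9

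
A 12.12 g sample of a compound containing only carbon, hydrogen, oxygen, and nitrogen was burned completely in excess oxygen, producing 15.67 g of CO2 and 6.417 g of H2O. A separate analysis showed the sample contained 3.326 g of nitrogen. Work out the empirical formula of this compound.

mol C = 15.67 / 44.01 = 0.3561; mass C = 0.3561 × 12.01 = 4.276 g
mol H = 2 × (6.417 / 18.02) = 0.7122; mass H = 0.7122 × 1.008 = 0.7179 g
mol N = 3.326 / 14.01 = 0.2374
mass O = 12.12 − (8.320) = 3.800 g → mol O = 0.2375
Smallest is N at 0.2374 mol; normalising gives C 1.500, H 3.000, N 1.000, O 1.000
×2: C 3.00, H 6.00, N 2.00, O 2.00 → C3H6N2O2

C3H6N2O2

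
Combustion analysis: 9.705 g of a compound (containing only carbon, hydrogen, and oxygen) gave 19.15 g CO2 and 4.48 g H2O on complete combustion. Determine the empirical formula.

C7H8O4

mol C = 19.15 / 44.01 = 0.4351; mass C = 0.4351 × 12.01 = 5.226 g
mol H = 2 × (4.48 / 18.02) = 0.4972; mass H = 0.4972 × 1.008 = 0.5012 g
mass O = 9.705 − (5.727) = 3.978 g → mol O = 0.2486
Ratios (÷ 0.2486): C 1.750, H 2.000, O 1.000
Scaling by 4: C 7.00, H 8.00, O 4.00 → C7H8O4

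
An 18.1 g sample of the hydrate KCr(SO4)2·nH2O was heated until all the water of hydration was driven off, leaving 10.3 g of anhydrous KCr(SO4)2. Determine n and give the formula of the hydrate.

Mass of water lost = 18.1 − 10.3 = 7.8 g → 7.8 / 18.02 = 0.4329 mol H2O
Molar mass of KCr(SO4)2 = 283.24 g/mol → mol KCr(SO4)2 = 10.3 / 283.24 = 0.03636
n = 0.4329 / 0.03636 = 11.90 ≈ 12 → KCr(SO4)2·12H2O

KCr(SO4)2·12H2O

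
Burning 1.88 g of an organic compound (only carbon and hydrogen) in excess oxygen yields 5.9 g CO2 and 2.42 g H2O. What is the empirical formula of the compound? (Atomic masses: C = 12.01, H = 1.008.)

mol C = 5.9 / 44.01 = 0.1341; mass C = 0.1341 × 12.01 = 1.610 g
mol H = 2 × (2.42 / 18.02) = 0.2686; mass H = 0.2686 × 1.008 = 0.2707 g
Ratios (÷ 0.1341): C 1.000, H 2.004
Ratio ≈ 1:2, so the empirical formula is CH2

CH2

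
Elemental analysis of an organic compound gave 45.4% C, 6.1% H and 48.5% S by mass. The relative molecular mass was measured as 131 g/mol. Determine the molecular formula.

C5H8S2

Assume 100 g: 45.4 g C, 6.1 g H, 48.5 g S.
C: 45.4 g ÷ 12.01 g/mol = 3.78 mol
H: 6.1 g ÷ 1.008 g/mol = 6.052 mol
S: 48.5 g ÷ 32.07 g/mol = 1.512 mol
Smallest is S at 1.512 mol; normalising gives C 2.500, H 4.002, S 1.000
Multiply by 2: C 5.00, H 8.00, S 2.00 → C5H8S2
Empirical-formula mass = 132.25 g/mol
n = 131 / 132.25 = 0.99 ≈ 1
Molecular formula = empirical formula = C5H8S2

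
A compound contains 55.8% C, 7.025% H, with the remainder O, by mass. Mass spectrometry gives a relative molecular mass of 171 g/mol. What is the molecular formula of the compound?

C8H12O4

Assume 100 g: 55.8 g C, 7.025 g H, 37.175 g O.
C: 55.8 g ÷ 12.01 g/mol = 4.646 mol
H: 7.025 g ÷ 1.008 g/mol = 6.969 mol
O: 37.175 g ÷ 16.00 g/mol = 2.323 mol
Ratios (÷ 2.323): C 2.000, H 3.000, O 1.000
→ C2H3O
Empirical-formula mass = 43.04 g/mol
n = 171 / 43.04 = 3.97 ≈ 4
Molecular formula = (C2H3O)×4 = C8H12O4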